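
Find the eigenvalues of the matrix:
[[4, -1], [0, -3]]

Characteristic equation: det(A - λI) = 0
λ² - (trace)λ + (det) = 0
trace = 4 + -3 = 1, det = (4)(-3) - (-1)(0) = -12
λ² - (1)λ + (-12) = 0
λ = (1 ± √((1)² - 4·(-12))) / 2 = (1 ± √49) / 2
Solving: λ = -3, 4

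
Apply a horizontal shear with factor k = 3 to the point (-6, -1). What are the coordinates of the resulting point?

Shear matrix for horizontal shear with factor k = 3:
[[1, 3], [0, 1]]
Result: (-6, -1) → (-9, -1)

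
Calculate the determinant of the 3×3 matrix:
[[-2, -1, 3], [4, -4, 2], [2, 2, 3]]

Expansion along first row:
det = -2·det([[-4,2],[2,3]]) - -1·det([[4,2],[2,3]]) + 3·det([[4,-4],[2,2]])
    = -2·(-4·3 - 2·2) - -1·(4·3 - 2·2) + 3·(4·2 - -4·2)
    = -2·-16 - -1·8 + 3·16
    = 32 + 8 + 48 = 88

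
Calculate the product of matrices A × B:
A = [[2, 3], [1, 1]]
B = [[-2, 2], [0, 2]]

Matrix multiplication:
C[0][0] = 2×-2 + 3×0 = -4
C[0][1] = 2×2 + 3×2 = 10
C[1][0] = 1×-2 + 1×0 = -2
C[1][1] = 1×2 + 1×2 = 4
Result: [[-4, 10], [-2, 4]]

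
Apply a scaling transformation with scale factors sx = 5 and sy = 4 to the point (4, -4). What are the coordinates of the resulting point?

Scaling matrix:
[[5, 0], [0, 4]]
Result: (4 × 5, -4 × 4) = (20, -16)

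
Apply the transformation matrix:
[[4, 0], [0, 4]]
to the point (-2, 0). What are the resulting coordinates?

Matrix multiplication:
[[4, 0], [0, 4]] × [-2, 0]ᵀ
= [(4)(-2) + (0)(0), (0)(-2) + (4)(0)]ᵀ
= [-8, 0]ᵀ
Result: (-8, 0)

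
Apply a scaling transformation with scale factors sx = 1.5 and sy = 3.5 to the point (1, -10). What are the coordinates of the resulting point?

Scaling matrix:
[[1.50, 0], [0, 3.50]]
Result: (1 × 1.5, -10 × 3.5) = (1.5, -35)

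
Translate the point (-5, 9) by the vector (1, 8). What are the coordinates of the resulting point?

Translation by (1, 8) (homogeneous matrix [[1, 0, 1], [0, 1, 8], [0, 0, 1]]):
x' = -5 + 1 = -4
y' = 9 + 8 = 17
Result: (-4, 17)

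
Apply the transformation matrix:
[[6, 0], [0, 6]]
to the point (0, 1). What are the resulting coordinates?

Matrix multiplication:
[[6, 0], [0, 6]] × [0, 1]ᵀ
= [(6)(0) + (0)(1), (0)(0) + (6)(1)]ᵀ
= [0, 6]ᵀ
Result: (0, 6)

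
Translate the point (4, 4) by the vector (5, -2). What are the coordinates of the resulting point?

Translation by (5, -2) (homogeneous matrix [[1, 0, 5], [0, 1, -2], [0, 0, 1]]):
x' = 4 + 5 = 9
y' = 4 + -2 = 2
Result: (9, 2)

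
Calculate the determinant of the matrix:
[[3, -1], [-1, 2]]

For a 2×2 matrix [[a, b], [c, d]], det = ad - bc
det = (3)(2) - (-1)(-1) = 6 - 1 = 5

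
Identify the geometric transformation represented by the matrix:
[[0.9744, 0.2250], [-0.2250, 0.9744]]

This matrix represents: rotation by 347° counterclockwise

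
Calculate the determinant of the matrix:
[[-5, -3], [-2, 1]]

For a 2×2 matrix [[a, b], [c, d]], det = ad - bc
det = (-5)(1) - (-3)(-2) = -5 - 6 = -11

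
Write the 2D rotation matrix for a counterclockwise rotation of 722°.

Rotation matrix formula: [[cos θ, -sin θ], [sin θ, cos θ]]
For θ = 722°:
cos(722°) = 0.9994
sin(722°) = 0.0349
Result: [[0.9994, -0.0349], [0.0349, 0.9994]]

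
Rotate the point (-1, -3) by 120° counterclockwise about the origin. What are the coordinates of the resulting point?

Rotation matrix for 120°: [[cos 120°, -sin 120°], [sin 120°, cos 120°]] ≈ [[-0.500000, -0.866025], [0.866025, -0.500000]]
[[-0.500000, -0.866025], [0.866025, -0.500000]] × [-1, -3]ᵀ ≈ [3.0981, 0.6340]ᵀ
Result: (3.0981, 0.6340)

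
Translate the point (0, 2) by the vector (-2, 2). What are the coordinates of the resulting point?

Translation by (-2, 2) (homogeneous matrix [[1, 0, -2], [0, 1, 2], [0, 0, 1]]):
x' = 0 + -2 = -2
y' = 2 + 2 = 4
Result: (-2, 4)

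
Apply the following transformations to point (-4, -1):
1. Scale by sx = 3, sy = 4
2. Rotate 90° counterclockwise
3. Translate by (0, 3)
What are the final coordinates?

Step 1: Scale → (-12, -4)
Step 2: Rotate 90° → (4, -12)
Step 3: Translate → (4, -9)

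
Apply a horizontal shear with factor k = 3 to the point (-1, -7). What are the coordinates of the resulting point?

Shear matrix for horizontal shear with factor k = 3:
[[1, 3], [0, 1]]
Result: (-1, -7) → (-22, -7)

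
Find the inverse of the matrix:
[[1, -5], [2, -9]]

For [[a,b],[c,d]], inverse = (1/det)·[[d,-b],[-c,a]]
det = (1)(-9) - (-5)(2) = -9 - -10 = 1
Inverse = [[-9, 5], [-2, 1]]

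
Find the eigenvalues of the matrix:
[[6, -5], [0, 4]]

Characteristic equation: det(A - λI) = 0
λ² - (trace)λ + (det) = 0
trace = 6 + 4 = 10, det = (6)(4) - (-5)(0) = 24
λ² - (10)λ + (24) = 0
λ = (10 ± √((10)² - 4·(24))) / 2 = (10 ± √4) / 2
Solving: λ = 4, 6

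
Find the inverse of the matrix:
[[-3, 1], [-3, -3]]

For [[a,b],[c,d]], inverse = (1/det)·[[d,-b],[-c,a]]
det = (-3)(-3) - (1)(-3) = 9 - -3 = 12
Inverse = (1/12)·[[-3, -1], [3, -3]]
= [[-1/4, -1/12], [1/4, -1/4]]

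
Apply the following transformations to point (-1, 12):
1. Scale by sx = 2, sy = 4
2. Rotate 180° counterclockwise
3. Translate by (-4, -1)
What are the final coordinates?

Step 1: Scale → (-2, 48)
Step 2: Rotate 180° → (2, -48)
Step 3: Translate → (-2, -49)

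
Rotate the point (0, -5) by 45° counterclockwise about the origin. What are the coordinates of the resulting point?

Rotation matrix for 45°: [[cos 45°, -sin 45°], [sin 45°, cos 45°]] ≈ [[0.707107, -0.707107], [0.707107, 0.707107]]
[[0.707107, -0.707107], [0.707107, 0.707107]] × [0, -5]ᵀ ≈ [3.5355, -3.5355]ᵀ
Result: (3.5355, -3.5355)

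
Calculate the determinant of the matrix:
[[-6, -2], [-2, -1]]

For a 2×2 matrix [[a, b], [c, d]], det = ad - bc
det = (-6)(-1) - (-2)(-2) = 6 - 4 = 2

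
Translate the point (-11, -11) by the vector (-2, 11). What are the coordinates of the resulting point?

Translation by (-2, 11) (homogeneous matrix [[1, 0, -2], [0, 1, 11], [0, 0, 1]]):
x' = -11 + -2 = -13
y' = -11 + 11 = 0
Result: (-13, 0)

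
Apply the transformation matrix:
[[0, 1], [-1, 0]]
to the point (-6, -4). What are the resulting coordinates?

Matrix multiplication:
[[0, 1], [-1, 0]] × [-6, -4]ᵀ
= [(0)(-6) + (1)(-4), (-1)(-6) + (0)(-4)]ᵀ
= [-4, 6]ᵀ
Result: (-4, 6)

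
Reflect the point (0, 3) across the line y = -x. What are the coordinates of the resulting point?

Reflection across line y = -x: (0, 3) → (-3, 0)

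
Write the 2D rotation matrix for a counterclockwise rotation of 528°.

Rotation matrix formula: [[cos θ, -sin θ], [sin θ, cos θ]]
For θ = 528°:
cos(528°) = -0.9781
sin(528°) = 0.2079
Result: [[-0.9781, -0.2079], [0.2079, -0.9781]]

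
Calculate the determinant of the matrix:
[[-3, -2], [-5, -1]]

For a 2×2 matrix [[a, b], [c, d]], det = ad - bc
det = (-3)(-1) - (-2)(-5) = 3 - 10 = -7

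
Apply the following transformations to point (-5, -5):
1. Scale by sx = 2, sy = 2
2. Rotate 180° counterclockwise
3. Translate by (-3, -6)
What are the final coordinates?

Step 1: Scale → (-10, -10)
Step 2: Rotate 180° → (10, 10)
Step 3: Translate → (7, 4)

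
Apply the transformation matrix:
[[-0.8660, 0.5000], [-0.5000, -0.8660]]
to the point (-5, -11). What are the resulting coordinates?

Matrix multiplication:
[[-0.8660, 0.5000], [-0.5000, -0.8660]] × [-5, -11]ᵀ
= [(-0.8660)(-5) + (0.5000)(-11), (-0.5000)(-5) + (-0.8660)(-11)]ᵀ
= [-1.1700, 12.0260]ᵀ
Result: (-1.1700, 12.0260)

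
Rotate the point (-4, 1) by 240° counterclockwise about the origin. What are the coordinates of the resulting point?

Rotation matrix for 240°: [[cos 240°, -sin 240°], [sin 240°, cos 240°]] ≈ [[-0.500000, 0.866025], [-0.866025, -0.500000]]
[[-0.500000, 0.866025], [-0.866025, -0.500000]] × [-4, 1]ᵀ ≈ [2.8660, 2.9641]ᵀ
Result: (2.8660, 2.9641)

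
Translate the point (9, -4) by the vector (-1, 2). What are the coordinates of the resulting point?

Translation by (-1, 2) (homogeneous matrix [[1, 0, -1], [0, 1, 2], [0, 0, 1]]):
x' = 9 + -1 = 8
y' = -4 + 2 = -2
Result: (8, -2)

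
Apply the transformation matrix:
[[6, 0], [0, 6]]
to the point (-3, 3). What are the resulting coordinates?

Matrix multiplication:
[[6, 0], [0, 6]] × [-3, 3]ᵀ
= [(6)(-3) + (0)(3), (0)(-3) + (6)(3)]ᵀ
= [-18, 18]ᵀ
Result: (-18, 18)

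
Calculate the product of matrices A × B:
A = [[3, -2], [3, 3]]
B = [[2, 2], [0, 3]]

Matrix multiplication:
C[0][0] = 3×2 + -2×0 = 6
C[0][1] = 3×2 + -2×3 = 0
C[1][0] = 3×2 + 3×0 = 6
C[1][1] = 3×2 + 3×3 = 15
Result: [[6, 0], [6, 15]]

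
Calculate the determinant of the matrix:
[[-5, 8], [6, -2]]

For a 2×2 matrix [[a, b], [c, d]], det = ad - bc
det = (-5)(-2) - (8)(6) = 10 - 48 = -38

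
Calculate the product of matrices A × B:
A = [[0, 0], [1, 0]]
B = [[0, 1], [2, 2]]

Matrix multiplication:
C[0][0] = 0×0 + 0×2 = 0
C[0][1] = 0×1 + 0×2 = 0
C[1][0] = 1×0 + 0×2 = 0
C[1][1] = 1×1 + 0×2 = 1
Result: [[0, 0], [0, 1]]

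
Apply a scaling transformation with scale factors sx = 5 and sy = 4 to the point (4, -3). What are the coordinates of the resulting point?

Scaling matrix:
[[5, 0], [0, 4]]
Result: (4 × 5, -3 × 4) = (20, -12)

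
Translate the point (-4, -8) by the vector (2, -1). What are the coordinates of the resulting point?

Translation by (2, -1) (homogeneous matrix [[1, 0, 2], [0, 1, -1], [0, 0, 1]]):
x' = -4 + 2 = -2
y' = -8 + -1 = -9
Result: (-2, -9)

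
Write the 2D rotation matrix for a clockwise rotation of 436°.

Rotation matrix formula: [[cos θ, -sin θ], [sin θ, cos θ]]
A clockwise rotation by 436° is equivalent to a counterclockwise rotation by -436°.
For θ = -436°:
cos(-436°) = 0.2419
sin(-436°) = -0.9703
Result: [[0.2419, 0.9703], [-0.9703, 0.2419]]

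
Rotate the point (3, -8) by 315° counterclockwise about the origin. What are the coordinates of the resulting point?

Rotation matrix for 315°: [[cos 315°, -sin 315°], [sin 315°, cos 315°]] ≈ [[0.707107, 0.707107], [-0.707107, 0.707107]]
[[0.707107, 0.707107], [-0.707107, 0.707107]] × [3, -8]ᵀ ≈ [-3.5355, -7.7782]ᵀ
Result: (-3.5355, -7.7782)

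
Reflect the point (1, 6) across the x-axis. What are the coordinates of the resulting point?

Reflection across x-axis: (1, 6) → (1, -6)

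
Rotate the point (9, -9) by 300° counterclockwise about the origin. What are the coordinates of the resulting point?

Rotation matrix for 300°: [[cos 300°, -sin 300°], [sin 300°, cos 300°]] ≈ [[0.500000, 0.866025], [-0.866025, 0.500000]]
[[0.500000, 0.866025], [-0.866025, 0.500000]] × [9, -9]ᵀ ≈ [-3.2942, -12.2942]ᵀ
Result: (-3.2942, -12.2942)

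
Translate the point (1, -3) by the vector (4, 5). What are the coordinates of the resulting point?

Translation by (4, 5) (homogeneous matrix [[1, 0, 4], [0, 1, 5], [0, 0, 1]]):
x' = 1 + 4 = 5
y' = -3 + 5 = 2
Result: (5, 2)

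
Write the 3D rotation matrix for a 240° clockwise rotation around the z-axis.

Rotation matrix for clockwise 240° around z-axis:
A clockwise rotation by 240° is a counterclockwise rotation by -240°.
cos(-240°) = -1/2, sin(-240°) = √3/2
Result: [[-1/2, -√3/2, 0], [√3/2, -1/2, 0], [0, 0, 1]]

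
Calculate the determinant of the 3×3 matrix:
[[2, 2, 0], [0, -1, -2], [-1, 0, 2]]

Expansion along first row:
det = 2·det([[-1,-2],[0,2]]) - 2·det([[0,-2],[-1,2]]) + 0·det([[0,-1],[-1,0]])
    = 2·(-1·2 - -2·0) - 2·(0·2 - -2·-1) + 0·(0·0 - -1·-1)
    = 2·-2 - 2·-2 + 0·-1
    = -4 + 4 + 0 = 0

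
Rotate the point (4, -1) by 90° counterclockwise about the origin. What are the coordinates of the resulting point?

Rotation matrix for 90°: [[cos 90°, -sin 90°], [sin 90°, cos 90°]] = [[0, -1], [1, 0]]
[[0, -1], [1, 0]] × [4, -1]ᵀ = [1, 4]ᵀ
Result: (1, 4)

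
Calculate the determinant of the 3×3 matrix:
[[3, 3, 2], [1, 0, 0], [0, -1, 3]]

Expansion along first row:
det = 3·det([[0,0],[-1,3]]) - 3·det([[1,0],[0,3]]) + 2·det([[1,0],[0,-1]])
    = 3·(0·3 - 0·-1) - 3·(1·3 - 0·0) + 2·(1·-1 - 0·0)
    = 3·0 - 3·3 + 2·-1
    = 0 + -9 + -2 = -11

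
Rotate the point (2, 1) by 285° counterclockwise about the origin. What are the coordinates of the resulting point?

Rotation matrix for 285°: [[cos 285°, -sin 285°], [sin 285°, cos 285°]] ≈ [[0.258819, 0.965926], [-0.965926, 0.258819]]
[[0.258819, 0.965926], [-0.965926, 0.258819]] × [2, 1]ᵀ ≈ [1.4836, -1.6730]ᵀ
Result: (1.4836, -1.6730)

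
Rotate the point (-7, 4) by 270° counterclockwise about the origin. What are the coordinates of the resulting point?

Rotation matrix for 270°: [[cos 270°, -sin 270°], [sin 270°, cos 270°]] = [[0, 1], [-1, 0]]
[[0, 1], [-1, 0]] × [-7, 4]ᵀ = [4, 7]ᵀ
Result: (4, 7)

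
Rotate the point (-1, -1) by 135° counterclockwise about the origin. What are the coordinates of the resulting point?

Rotation matrix for 135°: [[cos 135°, -sin 135°], [sin 135°, cos 135°]] ≈ [[-0.707107, -0.707107], [0.707107, -0.707107]]
[[-0.707107, -0.707107], [0.707107, -0.707107]] × [-1, -1]ᵀ ≈ [1.4142, 0]ᵀ
Result: (1.4142, 0)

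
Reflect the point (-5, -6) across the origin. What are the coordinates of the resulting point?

Reflection across origin: (-5, -6) → (5, 6)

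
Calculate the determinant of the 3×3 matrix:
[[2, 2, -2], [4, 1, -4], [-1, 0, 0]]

Expansion along first row:
det = 2·det([[1,-4],[0,0]]) - 2·det([[4,-4],[-1,0]]) + -2·det([[4,1],[-1,0]])
    = 2·(1·0 - -4·0) - 2·(4·0 - -4·-1) + -2·(4·0 - 1·-1)
    = 2·0 - 2·-4 + -2·1
    = 0 + 8 + -2 = 6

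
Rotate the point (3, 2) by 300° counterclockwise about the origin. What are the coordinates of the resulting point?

Rotation matrix for 300°: [[cos 300°, -sin 300°], [sin 300°, cos 300°]] ≈ [[0.500000, 0.866025], [-0.866025, 0.500000]]
[[0.500000, 0.866025], [-0.866025, 0.500000]] × [3, 2]ᵀ ≈ [3.2321, -1.5981]ᵀ
Result: (3.2321, -1.5981)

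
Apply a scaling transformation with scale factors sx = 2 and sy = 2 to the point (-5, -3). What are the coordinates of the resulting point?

Scaling matrix:
[[2, 0], [0, 2]]
Result: (-5 × 2, -3 × 2) = (-10, -6)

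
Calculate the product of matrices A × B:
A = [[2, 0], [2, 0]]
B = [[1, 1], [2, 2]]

Matrix multiplication:
C[0][0] = 2×1 + 0×2 = 2
C[0][1] = 2×1 + 0×2 = 2
C[1][0] = 2×1 + 0×2 = 2
C[1][1] = 2×1 + 0×2 = 2
Result: [[2, 2], [2, 2]]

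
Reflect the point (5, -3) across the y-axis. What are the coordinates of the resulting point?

Reflection across y-axis: (5, -3) → (-5, -3)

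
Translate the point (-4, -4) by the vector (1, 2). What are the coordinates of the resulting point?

Translation by (1, 2) (homogeneous matrix [[1, 0, 1], [0, 1, 2], [0, 0, 1]]):
x' = -4 + 1 = -3
y' = -4 + 2 = -2
Result: (-3, -2)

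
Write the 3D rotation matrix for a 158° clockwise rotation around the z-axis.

Rotation matrix for clockwise 158° around z-axis:
A clockwise rotation by 158° is a counterclockwise rotation by -158°.
cos(-158°) = -0.9272, sin(-158°) = -0.3746
Result: [[-0.9272, 0.3746, 0], [-0.3746, -0.9272, 0], [0, 0, 1]]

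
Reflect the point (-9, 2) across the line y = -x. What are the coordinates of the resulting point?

Reflection across line y = -x: (-9, 2) → (-2, 9)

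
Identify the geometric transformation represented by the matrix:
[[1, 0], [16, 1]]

This matrix represents: vertical shear with factor 16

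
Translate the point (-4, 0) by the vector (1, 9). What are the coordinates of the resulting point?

Translation by (1, 9) (homogeneous matrix [[1, 0, 1], [0, 1, 9], [0, 0, 1]]):
x' = -4 + 1 = -3
y' = 0 + 9 = 9
Result: (-3, 9)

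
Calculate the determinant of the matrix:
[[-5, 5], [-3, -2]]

For a 2×2 matrix [[a, b], [c, d]], det = ad - bc
det = (-5)(-2) - (5)(-3) = 10 - -15 = 25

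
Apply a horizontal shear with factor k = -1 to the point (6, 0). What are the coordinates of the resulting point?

Shear matrix for horizontal shear with factor k = -1:
[[1, -1], [0, 1]]
Result: (6, 0) → (6, 0)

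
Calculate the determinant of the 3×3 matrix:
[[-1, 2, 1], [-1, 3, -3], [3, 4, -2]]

Expansion along first row:
det = -1·det([[3,-3],[4,-2]]) - 2·det([[-1,-3],[3,-2]]) + 1·det([[-1,3],[3,4]])
    = -1·(3·-2 - -3·4) - 2·(-1·-2 - -3·3) + 1·(-1·4 - 3·3)
    = -1·6 - 2·11 + 1·-13
    = -6 + -22 + -13 = -41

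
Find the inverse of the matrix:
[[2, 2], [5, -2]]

For [[a,b],[c,d]], inverse = (1/det)·[[d,-b],[-c,a]]
det = (2)(-2) - (2)(5) = -4 - 10 = -14
Inverse = (1/-14)·[[-2, -2], [-5, 2]]
= [[1/7, 1/7], [5/14, -1/7]]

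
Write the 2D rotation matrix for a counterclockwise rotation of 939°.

Rotation matrix formula: [[cos θ, -sin θ], [sin θ, cos θ]]
For θ = 939°:
cos(939°) = -0.7771
sin(939°) = -0.6293
Result: [[-0.7771, 0.6293], [-0.6293, -0.7771]]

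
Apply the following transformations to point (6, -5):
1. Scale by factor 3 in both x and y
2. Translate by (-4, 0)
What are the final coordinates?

Step 1: Scale (6, -5) by 3 → (18, -15)
Step 2: Translate by (-4, 0) → (14, -15)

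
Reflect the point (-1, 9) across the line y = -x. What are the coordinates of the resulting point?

Reflection across line y = -x: (-1, 9) → (-9, 1)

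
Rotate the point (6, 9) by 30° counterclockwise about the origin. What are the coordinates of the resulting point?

Rotation matrix for 30°: [[cos 30°, -sin 30°], [sin 30°, cos 30°]] ≈ [[0.866025, -0.500000], [0.500000, 0.866025]]
[[0.866025, -0.500000], [0.500000, 0.866025]] × [6, 9]ᵀ ≈ [0.6962, 10.7942]ᵀ
Result: (0.6962, 10.7942)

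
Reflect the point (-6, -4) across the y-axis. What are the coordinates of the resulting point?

Reflection across y-axis: (-6, -4) → (6, -4)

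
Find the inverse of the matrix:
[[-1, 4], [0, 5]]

For [[a,b],[c,d]], inverse = (1/det)·[[d,-b],[-c,a]]
det = (-1)(5) - (4)(0) = -5 - 0 = -5
Inverse = (1/-5)·[[5, -4], [0, -1]]
= [[-1, 4/5], [0, 1/5]]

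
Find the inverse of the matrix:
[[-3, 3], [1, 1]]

For [[a,b],[c,d]], inverse = (1/det)·[[d,-b],[-c,a]]
det = (-3)(1) - (3)(1) = -3 - 3 = -6
Inverse = (1/-6)·[[1, -3], [-1, -3]]
= [[-1/6, 1/2], [1/6, 1/2]]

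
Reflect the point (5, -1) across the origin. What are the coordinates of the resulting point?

Reflection across origin: (5, -1) → (-5, 1)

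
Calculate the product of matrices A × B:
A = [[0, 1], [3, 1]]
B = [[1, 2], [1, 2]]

Matrix multiplication:
C[0][0] = 0×1 + 1×1 = 1
C[0][1] = 0×2 + 1×2 = 2
C[1][0] = 3×1 + 1×1 = 4
C[1][1] = 3×2 + 1×2 = 8
Result: [[1, 2], [4, 8]]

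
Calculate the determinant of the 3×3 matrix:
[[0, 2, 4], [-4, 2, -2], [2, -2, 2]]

Expansion along first row:
det = 0·det([[2,-2],[-2,2]]) - 2·det([[-4,-2],[2,2]]) + 4·det([[-4,2],[2,-2]])
    = 0·(2·2 - -2·-2) - 2·(-4·2 - -2·2) + 4·(-4·-2 - 2·2)
    = 0·0 - 2·-4 + 4·4
    = 0 + 8 + 16 = 24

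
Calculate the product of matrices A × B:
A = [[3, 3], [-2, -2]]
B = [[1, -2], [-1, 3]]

Matrix multiplication:
C[0][0] = 3×1 + 3×-1 = 0
C[0][1] = 3×-2 + 3×3 = 3
C[1][0] = -2×1 + -2×-1 = 0
C[1][1] = -2×-2 + -2×3 = -2
Result: [[0, 3], [0, -2]]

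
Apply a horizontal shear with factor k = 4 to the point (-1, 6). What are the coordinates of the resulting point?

Shear matrix for horizontal shear with factor k = 4:
[[1, 4], [0, 1]]
Result: (-1, 6) → (23, 6)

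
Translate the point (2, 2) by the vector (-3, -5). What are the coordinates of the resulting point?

Translation by (-3, -5) (homogeneous matrix [[1, 0, -3], [0, 1, -5], [0, 0, 1]]):
x' = 2 + -3 = -1
y' = 2 + -5 = -3
Result: (-1, -3)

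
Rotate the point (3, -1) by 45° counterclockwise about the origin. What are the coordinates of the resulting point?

Rotation matrix for 45°: [[cos 45°, -sin 45°], [sin 45°, cos 45°]] ≈ [[0.707107, -0.707107], [0.707107, 0.707107]]
[[0.707107, -0.707107], [0.707107, 0.707107]] × [3, -1]ᵀ ≈ [2.8284, 1.4142]ᵀ
Result: (2.8284, 1.4142)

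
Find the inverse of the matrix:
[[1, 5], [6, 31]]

For [[a,b],[c,d]], inverse = (1/det)·[[d,-b],[-c,a]]
det = (1)(31) - (5)(6) = 31 - 30 = 1
Inverse = [[31, -5], [-6, 1]]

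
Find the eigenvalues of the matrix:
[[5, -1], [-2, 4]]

Characteristic equation: det(A - λI) = 0
λ² - (trace)λ + (det) = 0
trace = 5 + 4 = 9, det = (5)(4) - (-1)(-2) = 18
λ² - (9)λ + (18) = 0
λ = (9 ± √((9)² - 4·(18))) / 2 = (9 ± √9) / 2
Solving: λ = 3, 6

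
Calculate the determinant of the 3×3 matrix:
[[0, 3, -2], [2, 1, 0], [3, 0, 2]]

Expansion along first row:
det = 0·det([[1,0],[0,2]]) - 3·det([[2,0],[3,2]]) + -2·det([[2,1],[3,0]])
    = 0·(1·2 - 0·0) - 3·(2·2 - 0·3) + -2·(2·0 - 1·3)
    = 0·2 - 3·4 + -2·-3
    = 0 + -12 + 6 = -6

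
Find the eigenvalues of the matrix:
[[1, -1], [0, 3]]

Characteristic equation: det(A - λI) = 0
λ² - (trace)λ + (det) = 0
trace = 1 + 3 = 4, det = (1)(3) - (-1)(0) = 3
λ² - (4)λ + (3) = 0
λ = (4 ± √((4)² - 4·(3))) / 2 = (4 ± √4) / 2
Solving: λ = 1, 3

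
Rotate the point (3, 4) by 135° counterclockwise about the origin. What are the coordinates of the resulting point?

Rotation matrix for 135°: [[cos 135°, -sin 135°], [sin 135°, cos 135°]] ≈ [[-0.707107, -0.707107], [0.707107, -0.707107]]
[[-0.707107, -0.707107], [0.707107, -0.707107]] × [3, 4]ᵀ ≈ [-4.9497, -0.7071]ᵀ
Result: (-4.9497, -0.7071)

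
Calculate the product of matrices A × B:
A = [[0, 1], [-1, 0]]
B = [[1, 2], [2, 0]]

Matrix multiplication:
C[0][0] = 0×1 + 1×2 = 2
C[0][1] = 0×2 + 1×0 = 0
C[1][0] = -1×1 + 0×2 = -1
C[1][1] = -1×2 + 0×0 = -2
Result: [[2, 0], [-1, -2]]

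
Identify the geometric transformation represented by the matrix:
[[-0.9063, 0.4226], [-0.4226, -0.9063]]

This matrix represents: rotation by 205° counterclockwise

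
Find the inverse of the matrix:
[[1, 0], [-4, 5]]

For [[a,b],[c,d]], inverse = (1/det)·[[d,-b],[-c,a]]
det = (1)(5) - (0)(-4) = 5 - 0 = 5
Inverse = (1/5)·[[5, 0], [4, 1]]
= [[1, 0], [4/5, 1/5]]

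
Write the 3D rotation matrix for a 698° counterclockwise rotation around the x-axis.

Rotation matrix for counterclockwise 698° around x-axis:
cos(698°) = 0.9272, sin(698°) = -0.3746
Result: [[1, 0, 0], [0, 0.9272, 0.3746], [0, -0.3746, 0.9272]]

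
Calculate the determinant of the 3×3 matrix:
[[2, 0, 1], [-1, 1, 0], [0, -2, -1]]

Expansion along first row:
det = 2·det([[1,0],[-2,-1]]) - 0·det([[-1,0],[0,-1]]) + 1·det([[-1,1],[0,-2]])
    = 2·(1·-1 - 0·-2) - 0·(-1·-1 - 0·0) + 1·(-1·-2 - 1·0)
    = 2·-1 - 0·1 + 1·2
    = -2 + 0 + 2 = 0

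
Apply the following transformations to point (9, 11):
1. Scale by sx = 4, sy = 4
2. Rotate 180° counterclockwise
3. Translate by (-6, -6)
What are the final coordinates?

Step 1: Scale → (36, 44)
Step 2: Rotate 180° → (-36, -44)
Step 3: Translate → (-42, -50)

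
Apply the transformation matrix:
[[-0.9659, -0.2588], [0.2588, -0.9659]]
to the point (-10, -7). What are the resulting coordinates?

Matrix multiplication:
[[-0.9659, -0.2588], [0.2588, -0.9659]] × [-10, -7]ᵀ
= [(-0.9659)(-10) + (-0.2588)(-7), (0.2588)(-10) + (-0.9659)(-7)]ᵀ
= [11.4706, 4.1733]ᵀ
Result: (11.4706, 4.1733)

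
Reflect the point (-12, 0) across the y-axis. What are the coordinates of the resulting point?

Reflection across y-axis: (-12, 0) → (12, 0)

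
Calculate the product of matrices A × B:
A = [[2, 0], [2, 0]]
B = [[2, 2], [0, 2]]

Matrix multiplication:
C[0][0] = 2×2 + 0×0 = 4
C[0][1] = 2×2 + 0×2 = 4
C[1][0] = 2×2 + 0×0 = 4
C[1][1] = 2×2 + 0×2 = 4
Result: [[4, 4], [4, 4]]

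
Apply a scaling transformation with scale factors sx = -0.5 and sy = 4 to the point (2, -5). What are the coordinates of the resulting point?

Scaling matrix:
[[-0.50, 0], [0, 4]]
Result: (2 × -0.5, -5 × 4) = (-1, -20)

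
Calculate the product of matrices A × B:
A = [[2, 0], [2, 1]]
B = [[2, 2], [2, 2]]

Matrix multiplication:
C[0][0] = 2×2 + 0×2 = 4
C[0][1] = 2×2 + 0×2 = 4
C[1][0] = 2×2 + 1×2 = 6
C[1][1] = 2×2 + 1×2 = 6
Result: [[4, 4], [6, 6]]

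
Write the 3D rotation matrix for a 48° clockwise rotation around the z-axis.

Rotation matrix for clockwise 48° around z-axis:
A clockwise rotation by 48° is a counterclockwise rotation by -48°.
cos(-48°) = 0.6691, sin(-48°) = -0.7431
Result: [[0.6691, 0.7431, 0], [-0.7431, 0.6691, 0], [0, 0, 1]]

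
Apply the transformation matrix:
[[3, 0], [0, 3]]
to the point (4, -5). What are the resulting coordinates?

Matrix multiplication:
[[3, 0], [0, 3]] × [4, -5]ᵀ
= [(3)(4) + (0)(-5), (0)(4) + (3)(-5)]ᵀ
= [12, -15]ᵀ
Result: (12, -15)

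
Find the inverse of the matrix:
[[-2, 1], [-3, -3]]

For [[a,b],[c,d]], inverse = (1/det)·[[d,-b],[-c,a]]
det = (-2)(-3) - (1)(-3) = 6 - -3 = 9
Inverse = (1/9)·[[-3, -1], [3, -2]]
= [[-1/3, -1/9], [1/3, -2/9]]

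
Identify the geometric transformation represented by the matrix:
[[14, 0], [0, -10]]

This matrix represents: non-uniform scaling by sx = 14, sy = -10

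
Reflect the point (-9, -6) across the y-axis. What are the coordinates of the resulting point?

Reflection across y-axis: (-9, -6) → (9, -6)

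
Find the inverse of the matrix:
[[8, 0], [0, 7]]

For [[a,b],[c,d]], inverse = (1/det)·[[d,-b],[-c,a]]
det = (8)(7) - (0)(0) = 56 - 0 = 56
Inverse = (1/56)·[[7, 0], [0, 8]]
= [[1/8, 0], [0, 1/7]]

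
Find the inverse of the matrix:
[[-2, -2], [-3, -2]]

For [[a,b],[c,d]], inverse = (1/det)·[[d,-b],[-c,a]]
det = (-2)(-2) - (-2)(-3) = 4 - 6 = -2
Inverse = (1/-2)·[[-2, 2], [3, -2]]
= [[1, -1], [-3/2, 1]]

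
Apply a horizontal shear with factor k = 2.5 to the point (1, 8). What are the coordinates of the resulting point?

Shear matrix for horizontal shear with factor k = 2.5:
[[1, 2.50], [0, 1]]
Result: (1, 8) → (21, 8)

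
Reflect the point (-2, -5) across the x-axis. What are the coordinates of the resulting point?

Reflection across x-axis: (-2, -5) → (-2, 5)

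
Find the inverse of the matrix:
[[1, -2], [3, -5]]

For [[a,b],[c,d]], inverse = (1/det)·[[d,-b],[-c,a]]
det = (1)(-5) - (-2)(3) = -5 - -6 = 1
Inverse = [[-5, 2], [-3, 1]]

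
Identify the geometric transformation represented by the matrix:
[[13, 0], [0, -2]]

This matrix represents: non-uniform scaling by sx = 13, sy = -2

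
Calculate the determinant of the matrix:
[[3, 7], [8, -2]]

For a 2×2 matrix [[a, b], [c, d]], det = ad - bc
det = (3)(-2) - (7)(8) = -6 - 56 = -62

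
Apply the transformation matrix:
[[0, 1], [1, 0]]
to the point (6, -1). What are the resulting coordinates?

Matrix multiplication:
[[0, 1], [1, 0]] × [6, -1]ᵀ
= [(0)(6) + (1)(-1), (1)(6) + (0)(-1)]ᵀ
= [-1, 6]ᵀ
Result: (-1, 6)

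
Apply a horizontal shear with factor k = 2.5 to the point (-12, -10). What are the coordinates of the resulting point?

Shear matrix for horizontal shear with factor k = 2.5:
[[1, 2.50], [0, 1]]
Result: (-12, -10) → (-37, -10)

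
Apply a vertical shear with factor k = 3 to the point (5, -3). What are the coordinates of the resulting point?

Shear matrix for vertical shear with factor k = 3:
[[1, 0], [3, 1]]
Result: (5, -3) → (5, 12)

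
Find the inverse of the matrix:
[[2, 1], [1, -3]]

For [[a,b],[c,d]], inverse = (1/det)·[[d,-b],[-c,a]]
det = (2)(-3) - (1)(1) = -6 - 1 = -7
Inverse = (1/-7)·[[-3, -1], [-1, 2]]
= [[3/7, 1/7], [1/7, -2/7]]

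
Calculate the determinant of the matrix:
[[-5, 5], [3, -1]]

For a 2×2 matrix [[a, b], [c, d]], det = ad - bc
det = (-5)(-1) - (5)(3) = 5 - 15 = -10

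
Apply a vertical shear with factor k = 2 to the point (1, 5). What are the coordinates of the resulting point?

Shear matrix for vertical shear with factor k = 2:
[[1, 0], [2, 1]]
Result: (1, 5) → (1, 7)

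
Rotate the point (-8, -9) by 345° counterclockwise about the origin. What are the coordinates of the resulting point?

Rotation matrix for 345°: [[cos 345°, -sin 345°], [sin 345°, cos 345°]] ≈ [[0.965926, 0.258819], [-0.258819, 0.965926]]
[[0.965926, 0.258819], [-0.258819, 0.965926]] × [-8, -9]ᵀ ≈ [-10.0568, -6.6228]ᵀ
Result: (-10.0568, -6.6228)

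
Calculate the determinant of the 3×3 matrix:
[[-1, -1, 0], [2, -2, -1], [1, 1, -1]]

Expansion along first row:
det = -1·det([[-2,-1],[1,-1]]) - -1·det([[2,-1],[1,-1]]) + 0·det([[2,-2],[1,1]])
    = -1·(-2·-1 - -1·1) - -1·(2·-1 - -1·1) + 0·(2·1 - -2·1)
    = -1·3 - -1·-1 + 0·4
    = -3 + -1 + 0 = -4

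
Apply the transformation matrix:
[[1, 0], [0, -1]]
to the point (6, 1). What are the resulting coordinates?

Matrix multiplication:
[[1, 0], [0, -1]] × [6, 1]ᵀ
= [(1)(6) + (0)(1), (0)(6) + (-1)(1)]ᵀ
= [6, -1]ᵀ
Result: (6, -1)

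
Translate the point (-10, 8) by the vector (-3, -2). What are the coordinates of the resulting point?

Translation by (-3, -2) (homogeneous matrix [[1, 0, -3], [0, 1, -2], [0, 0, 1]]):
x' = -10 + -3 = -13
y' = 8 + -2 = 6
Result: (-13, 6)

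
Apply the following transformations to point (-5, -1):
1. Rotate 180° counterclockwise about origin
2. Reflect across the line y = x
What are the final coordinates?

Step 1: Rotate 180° → (5, 1)
Step 2: Reflect across line y = x → (1, 5)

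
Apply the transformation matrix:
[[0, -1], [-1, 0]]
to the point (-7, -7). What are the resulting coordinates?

Matrix multiplication:
[[0, -1], [-1, 0]] × [-7, -7]ᵀ
= [(0)(-7) + (-1)(-7), (-1)(-7) + (0)(-7)]ᵀ
= [7, 7]ᵀ
Result: (7, 7)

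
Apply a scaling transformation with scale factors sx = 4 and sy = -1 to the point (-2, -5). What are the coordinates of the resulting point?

Scaling matrix:
[[4, 0], [0, -1]]
Result: (-2 × 4, -5 × -1) = (-8, 5)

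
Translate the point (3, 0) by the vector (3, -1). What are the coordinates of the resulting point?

Translation by (3, -1) (homogeneous matrix [[1, 0, 3], [0, 1, -1], [0, 0, 1]]):
x' = 3 + 3 = 6
y' = 0 + -1 = -1
Result: (6, -1)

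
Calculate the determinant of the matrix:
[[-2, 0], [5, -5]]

For a 2×2 matrix [[a, b], [c, d]], det = ad - bc
det = (-2)(-5) - (0)(5) = 10 - 0 = 10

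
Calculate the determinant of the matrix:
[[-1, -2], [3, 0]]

For a 2×2 matrix [[a, b], [c, d]], det = ad - bc
det = (-1)(0) - (-2)(3) = 0 - -6 = 6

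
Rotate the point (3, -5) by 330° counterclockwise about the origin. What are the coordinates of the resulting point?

Rotation matrix for 330°: [[cos 330°, -sin 330°], [sin 330°, cos 330°]] ≈ [[0.866025, 0.500000], [-0.500000, 0.866025]]
[[0.866025, 0.500000], [-0.500000, 0.866025]] × [3, -5]ᵀ ≈ [0.0981, -5.8301]ᵀ
Result: (0.0981, -5.8301)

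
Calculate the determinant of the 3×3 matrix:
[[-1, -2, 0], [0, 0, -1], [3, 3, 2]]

Expansion along first row:
det = -1·det([[0,-1],[3,2]]) - -2·det([[0,-1],[3,2]]) + 0·det([[0,0],[3,3]])
    = -1·(0·2 - -1·3) - -2·(0·2 - -1·3) + 0·(0·3 - 0·3)
    = -1·3 - -2·3 + 0·0
    = -3 + 6 + 0 = 3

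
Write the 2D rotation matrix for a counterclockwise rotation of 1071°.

Rotation matrix formula: [[cos θ, -sin θ], [sin θ, cos θ]]
For θ = 1071°:
cos(1071°) = 0.9877
sin(1071°) = -0.1564
Result: [[0.9877, 0.1564], [-0.1564, 0.9877]]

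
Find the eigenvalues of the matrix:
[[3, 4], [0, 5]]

Characteristic equation: det(A - λI) = 0
λ² - (trace)λ + (det) = 0
trace = 3 + 5 = 8, det = (3)(5) - (4)(0) = 15
λ² - (8)λ + (15) = 0
λ = (8 ± √((8)² - 4·(15))) / 2 = (8 ± √4) / 2
Solving: λ = 3, 5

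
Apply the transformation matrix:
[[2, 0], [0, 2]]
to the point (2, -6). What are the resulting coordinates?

Matrix multiplication:
[[2, 0], [0, 2]] × [2, -6]ᵀ
= [(2)(2) + (0)(-6), (0)(2) + (2)(-6)]ᵀ
= [4, -12]ᵀ
Result: (4, -12)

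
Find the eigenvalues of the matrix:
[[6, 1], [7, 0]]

Characteristic equation: det(A - λI) = 0
λ² - (trace)λ + (det) = 0
trace = 6 + 0 = 6, det = (6)(0) - (1)(7) = -7
λ² - (6)λ + (-7) = 0
λ = (6 ± √((6)² - 4·(-7))) / 2 = (6 ± √64) / 2
Solving: λ = -1, 7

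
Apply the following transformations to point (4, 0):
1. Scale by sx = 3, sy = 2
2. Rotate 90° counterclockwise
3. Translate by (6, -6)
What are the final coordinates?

Step 1: Scale → (12, 0)
Step 2: Rotate 90° → (0, 12)
Step 3: Translate → (6, 6)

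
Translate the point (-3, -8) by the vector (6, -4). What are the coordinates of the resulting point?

Translation by (6, -4) (homogeneous matrix [[1, 0, 6], [0, 1, -4], [0, 0, 1]]):
x' = -3 + 6 = 3
y' = -8 + -4 = -12
Result: (3, -12)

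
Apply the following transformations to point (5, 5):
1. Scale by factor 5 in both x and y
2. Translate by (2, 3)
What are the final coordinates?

Step 1: Scale (5, 5) by 5 → (25, 25)
Step 2: Translate by (2, 3) → (27, 28)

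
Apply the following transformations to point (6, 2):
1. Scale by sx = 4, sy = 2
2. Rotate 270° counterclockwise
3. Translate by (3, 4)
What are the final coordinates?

Step 1: Scale → (24, 4)
Step 2: Rotate 270° → (4, -24)
Step 3: Translate → (7, -20)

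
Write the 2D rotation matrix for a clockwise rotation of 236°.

Rotation matrix formula: [[cos θ, -sin θ], [sin θ, cos θ]]
A clockwise rotation by 236° is equivalent to a counterclockwise rotation by -236°.
For θ = -236°:
cos(-236°) = -0.5592
sin(-236°) = 0.8290
Result: [[-0.5592, -0.8290], [0.8290, -0.5592]]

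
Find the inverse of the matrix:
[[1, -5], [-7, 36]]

For [[a,b],[c,d]], inverse = (1/det)·[[d,-b],[-c,a]]
det = (1)(36) - (-5)(-7) = 36 - 35 = 1
Inverse = [[36, 5], [7, 1]]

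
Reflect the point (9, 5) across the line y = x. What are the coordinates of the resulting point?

Reflection across line y = x: (9, 5) → (5, 9)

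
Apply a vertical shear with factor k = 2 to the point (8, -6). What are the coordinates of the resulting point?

Shear matrix for vertical shear with factor k = 2:
[[1, 0], [2, 1]]
Result: (8, -6) → (8, 10)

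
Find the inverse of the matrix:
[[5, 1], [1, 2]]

For [[a,b],[c,d]], inverse = (1/det)·[[d,-b],[-c,a]]
det = (5)(2) - (1)(1) = 10 - 1 = 9
Inverse = (1/9)·[[2, -1], [-1, 5]]
= [[2/9, -1/9], [-1/9, 5/9]]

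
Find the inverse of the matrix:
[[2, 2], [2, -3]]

For [[a,b],[c,d]], inverse = (1/det)·[[d,-b],[-c,a]]
det = (2)(-3) - (2)(2) = -6 - 4 = -10
Inverse = (1/-10)·[[-3, -2], [-2, 2]]
= [[3/10, 1/5], [1/5, -1/5]]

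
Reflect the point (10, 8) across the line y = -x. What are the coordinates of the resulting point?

Reflection across line y = -x: (10, 8) → (-8, -10)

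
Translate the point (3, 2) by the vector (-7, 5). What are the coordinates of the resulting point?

Translation by (-7, 5) (homogeneous matrix [[1, 0, -7], [0, 1, 5], [0, 0, 1]]):
x' = 3 + -7 = -4
y' = 2 + 5 = 7
Result: (-4, 7)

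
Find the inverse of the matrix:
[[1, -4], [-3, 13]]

For [[a,b],[c,d]], inverse = (1/det)·[[d,-b],[-c,a]]
det = (1)(13) - (-4)(-3) = 13 - 12 = 1
Inverse = [[13, 4], [3, 1]]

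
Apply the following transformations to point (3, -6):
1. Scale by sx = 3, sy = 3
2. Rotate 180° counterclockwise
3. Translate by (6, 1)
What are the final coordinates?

Step 1: Scale → (9, -18)
Step 2: Rotate 180° → (-9, 18)
Step 3: Translate → (-3, 19)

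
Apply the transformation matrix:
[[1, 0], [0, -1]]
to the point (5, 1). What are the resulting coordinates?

Matrix multiplication:
[[1, 0], [0, -1]] × [5, 1]ᵀ
= [(1)(5) + (0)(1), (0)(5) + (-1)(1)]ᵀ
= [5, -1]ᵀ
Result: (5, -1)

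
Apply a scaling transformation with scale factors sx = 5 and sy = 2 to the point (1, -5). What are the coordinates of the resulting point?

Scaling matrix:
[[5, 0], [0, 2]]
Result: (1 × 5, -5 × 2) = (5, -10)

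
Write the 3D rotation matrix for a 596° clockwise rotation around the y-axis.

Rotation matrix for clockwise 596° around y-axis:
A clockwise rotation by 596° is a counterclockwise rotation by -596°.
cos(-596°) = -0.5592, sin(-596°) = 0.8290
Result: [[-0.5592, 0, 0.8290], [0, 1, 0], [-0.8290, 0, -0.5592]]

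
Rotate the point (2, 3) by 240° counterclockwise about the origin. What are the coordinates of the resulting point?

Rotation matrix for 240°: [[cos 240°, -sin 240°], [sin 240°, cos 240°]] ≈ [[-0.500000, 0.866025], [-0.866025, -0.500000]]
[[-0.500000, 0.866025], [-0.866025, -0.500000]] × [2, 3]ᵀ ≈ [1.5981, -3.2321]ᵀ
Result: (1.5981, -3.2321)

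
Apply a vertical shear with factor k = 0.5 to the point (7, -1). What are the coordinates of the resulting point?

Shear matrix for vertical shear with factor k = 0.5:
[[1, 0], [0.50, 1]]
Result: (7, -1) → (7, 2.5)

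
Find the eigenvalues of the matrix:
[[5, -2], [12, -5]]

Characteristic equation: det(A - λI) = 0
λ² - (trace)λ + (det) = 0
trace = 5 + -5 = 0, det = (5)(-5) - (-2)(12) = -1
λ² - (0)λ + (-1) = 0
λ = (0 ± √((0)² - 4·(-1))) / 2 = (0 ± √4) / 2
Solving: λ = -1, 1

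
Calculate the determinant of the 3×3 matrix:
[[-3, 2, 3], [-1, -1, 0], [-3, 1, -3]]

Expansion along first row:
det = -3·det([[-1,0],[1,-3]]) - 2·det([[-1,0],[-3,-3]]) + 3·det([[-1,-1],[-3,1]])
    = -3·(-1·-3 - 0·1) - 2·(-1·-3 - 0·-3) + 3·(-1·1 - -1·-3)
    = -3·3 - 2·3 + 3·-4
    = -9 + -6 + -12 = -27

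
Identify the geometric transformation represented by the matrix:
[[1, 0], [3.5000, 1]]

This matrix represents: vertical shear with factor 3.5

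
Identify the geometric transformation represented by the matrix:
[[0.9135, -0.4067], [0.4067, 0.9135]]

This matrix represents: rotation by 24° counterclockwise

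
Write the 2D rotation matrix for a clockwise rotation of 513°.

Rotation matrix formula: [[cos θ, -sin θ], [sin θ, cos θ]]
A clockwise rotation by 513° is equivalent to a counterclockwise rotation by -513°.
For θ = -513°:
cos(-513°) = -0.8910
sin(-513°) = -0.4540
Result: [[-0.8910, 0.4540], [-0.4540, -0.8910]]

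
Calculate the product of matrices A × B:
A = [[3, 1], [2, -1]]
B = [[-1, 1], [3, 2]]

Matrix multiplication:
C[0][0] = 3×-1 + 1×3 = 0
C[0][1] = 3×1 + 1×2 = 5
C[1][0] = 2×-1 + -1×3 = -5
C[1][1] = 2×1 + -1×2 = 0
Result: [[0, 5], [-5, 0]]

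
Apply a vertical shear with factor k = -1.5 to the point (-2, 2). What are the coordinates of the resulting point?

Shear matrix for vertical shear with factor k = -1.5:
[[1, 0], [-1.50, 1]]
Result: (-2, 2) → (-2, 5)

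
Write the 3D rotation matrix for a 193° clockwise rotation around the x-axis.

Rotation matrix for clockwise 193° around x-axis:
A clockwise rotation by 193° is a counterclockwise rotation by -193°.
cos(-193°) = -0.9744, sin(-193°) = 0.2250
Result: [[1, 0, 0], [0, -0.9744, -0.2250], [0, 0.2250, -0.9744]]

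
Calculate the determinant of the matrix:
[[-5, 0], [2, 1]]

For a 2×2 matrix [[a, b], [c, d]], det = ad - bc
det = (-5)(1) - (0)(2) = -5 - 0 = -5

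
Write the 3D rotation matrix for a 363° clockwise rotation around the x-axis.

Rotation matrix for clockwise 363° around x-axis:
A clockwise rotation by 363° is a counterclockwise rotation by -363°.
cos(-363°) = 0.9986, sin(-363°) = -0.0523
Result: [[1, 0, 0], [0, 0.9986, 0.0523], [0, -0.0523, 0.9986]]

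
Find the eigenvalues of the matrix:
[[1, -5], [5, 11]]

Characteristic equation: det(A - λI) = 0
λ² - (trace)λ + (det) = 0
trace = 1 + 11 = 12, det = (1)(11) - (-5)(5) = 36
λ² - (12)λ + (36) = 0
λ = (12 ± √((12)² - 4·(36))) / 2 = (12 ± √0) / 2
Solving: λ = 6, 6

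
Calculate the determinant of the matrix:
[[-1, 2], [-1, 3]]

For a 2×2 matrix [[a, b], [c, d]], det = ad - bc
det = (-1)(3) - (2)(-1) = -3 - -2 = -1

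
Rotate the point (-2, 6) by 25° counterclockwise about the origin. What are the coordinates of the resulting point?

Rotation matrix for 25°: [[cos 25°, -sin 25°], [sin 25°, cos 25°]] ≈ [[0.906308, -0.422618], [0.422618, 0.906308]]
[[0.906308, -0.422618], [0.422618, 0.906308]] × [-2, 6]ᵀ ≈ [-4.3483, 4.5926]ᵀ
Result: (-4.3483, 4.5926)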